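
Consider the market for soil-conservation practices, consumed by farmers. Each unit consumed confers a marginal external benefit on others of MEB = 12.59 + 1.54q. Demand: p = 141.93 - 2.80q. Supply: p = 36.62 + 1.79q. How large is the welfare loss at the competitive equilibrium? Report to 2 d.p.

Market equilibrium (private): 36.62 + 1.79q = 141.93 - 2.80q → q_m = 22.9434.
Social marginal benefit = demand + MEB = 154.52 - 1.26q.
Set SMB = MC: 154.52 - 1.26q = 36.62 + 1.79q → q* = 38.6557.
Height of the DWL triangle at q_m is SMB(q_m) − MC(q_m) = MEB(q_m) = 47.9228.
DWL = ½ × 15.7123 × 47.9228 = 376.4887.

DWL = 376.49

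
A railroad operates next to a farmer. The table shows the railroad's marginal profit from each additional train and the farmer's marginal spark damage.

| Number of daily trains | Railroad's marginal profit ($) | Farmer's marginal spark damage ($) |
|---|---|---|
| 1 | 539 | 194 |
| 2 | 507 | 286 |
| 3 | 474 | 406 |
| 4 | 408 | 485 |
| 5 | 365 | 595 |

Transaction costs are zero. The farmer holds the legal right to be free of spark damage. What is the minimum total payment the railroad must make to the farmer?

Efficient level: marginal profit ≥ marginal spark damage through level 3, so k* = 3.
With the farmer holding the right, the railroad must at least compensate total damage at k*: 194 + 286 + 406 = 886.

$886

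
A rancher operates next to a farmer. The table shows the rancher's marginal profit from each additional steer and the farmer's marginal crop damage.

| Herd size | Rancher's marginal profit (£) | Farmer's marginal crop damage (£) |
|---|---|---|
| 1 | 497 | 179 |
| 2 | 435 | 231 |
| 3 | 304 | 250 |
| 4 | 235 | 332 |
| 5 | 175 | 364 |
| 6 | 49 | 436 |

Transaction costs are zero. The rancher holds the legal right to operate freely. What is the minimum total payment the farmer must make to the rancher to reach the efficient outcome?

Left alone the rancher would choose level 6 (marginal profit stays positive).
Efficient level: k* = 3 (marginal profit ≥ marginal crop damage through 3).
The farmer must at least cover the rancher's forgone profit from cutting 6→3: 235 + 175 + 49 = 459.

£459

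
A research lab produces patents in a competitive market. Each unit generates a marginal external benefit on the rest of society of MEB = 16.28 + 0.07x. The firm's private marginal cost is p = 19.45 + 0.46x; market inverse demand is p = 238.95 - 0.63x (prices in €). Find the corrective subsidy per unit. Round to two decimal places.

Social marginal cost = private MC − MEB = 3.17 + 0.39x.
Set SMC = demand: 3.17 + 0.39x = 238.95 - 0.63x → x* = 231.1569.
The Pigouvian subsidy equals MEB at x*: 16.28 + 0.07×231.1569 = 32.4610.

subsidy = €32.46 per unit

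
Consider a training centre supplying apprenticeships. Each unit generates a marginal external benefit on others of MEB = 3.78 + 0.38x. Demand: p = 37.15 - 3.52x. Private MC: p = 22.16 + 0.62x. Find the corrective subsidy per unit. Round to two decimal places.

subsidy = 5.68 per unit

Social marginal cost = private MC − MEB = 18.38 + 0.24x.
Set SMC = demand: 18.38 + 0.24x = 37.15 - 3.52x → x* = 4.9920.
The Pigouvian subsidy equals MEB at x*: 3.78 + 0.38×4.9920 = 5.6770.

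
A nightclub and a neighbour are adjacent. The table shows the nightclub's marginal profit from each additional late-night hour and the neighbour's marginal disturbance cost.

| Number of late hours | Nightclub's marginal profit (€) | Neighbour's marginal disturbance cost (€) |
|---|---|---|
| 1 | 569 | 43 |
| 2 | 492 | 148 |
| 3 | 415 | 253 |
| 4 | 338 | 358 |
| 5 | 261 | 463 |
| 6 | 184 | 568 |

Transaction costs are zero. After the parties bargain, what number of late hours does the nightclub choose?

3

Bargaining reaches the level where marginal profit last exceeds marginal disturbance cost.
That holds through level 3 (415 ≥ 253) but not at 4 (338 < 358).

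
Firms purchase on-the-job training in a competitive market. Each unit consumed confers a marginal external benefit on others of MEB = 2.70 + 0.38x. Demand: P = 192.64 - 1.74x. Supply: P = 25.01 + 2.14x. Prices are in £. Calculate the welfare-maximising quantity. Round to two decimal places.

x* = 48.67

Social marginal benefit = demand + MEB = 195.34 - 1.36x.
Set SMB = MC: 195.34 - 1.36x = 25.01 + 2.14x → x* = 48.6657.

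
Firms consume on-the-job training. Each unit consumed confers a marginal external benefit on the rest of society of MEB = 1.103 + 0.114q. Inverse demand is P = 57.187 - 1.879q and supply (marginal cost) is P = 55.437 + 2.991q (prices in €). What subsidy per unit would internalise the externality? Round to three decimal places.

Social marginal benefit = demand + MEB = 58.290 - 1.765q.
Set SMB = MC: 58.290 - 1.765q = 55.437 + 2.991q → q* = 0.5999.
The Pigouvian subsidy equals MEB at q*: 1.103 + 0.114×0.5999 = 1.1714.

subsidy = €1.171 per unit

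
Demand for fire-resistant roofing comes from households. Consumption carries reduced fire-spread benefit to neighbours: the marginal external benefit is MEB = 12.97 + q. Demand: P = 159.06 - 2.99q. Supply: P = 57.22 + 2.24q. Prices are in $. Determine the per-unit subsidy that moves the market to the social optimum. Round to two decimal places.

Social marginal benefit = demand + MEB = 172.03 - 1.99q.
Set SMB = MC: 172.03 - 1.99q = 57.22 + 2.24q → q* = 27.1418.
The Pigouvian subsidy equals MEB at q*: 12.97 + 1.00×27.1418 = 40.1118.

subsidy = $40.11 per unit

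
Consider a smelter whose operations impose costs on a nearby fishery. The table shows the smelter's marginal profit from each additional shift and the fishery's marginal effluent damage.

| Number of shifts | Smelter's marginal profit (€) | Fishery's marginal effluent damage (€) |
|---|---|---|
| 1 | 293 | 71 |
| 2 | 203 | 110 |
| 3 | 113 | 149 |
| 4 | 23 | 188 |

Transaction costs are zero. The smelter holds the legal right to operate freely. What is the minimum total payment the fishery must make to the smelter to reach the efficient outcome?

Left alone the smelter would choose level 4 (marginal profit stays positive).
Efficient level: k* = 2 (marginal profit ≥ marginal effluent damage through 2).
The fishery must at least cover the smelter's forgone profit from cutting 4→2: 113 + 23 = 136.

€136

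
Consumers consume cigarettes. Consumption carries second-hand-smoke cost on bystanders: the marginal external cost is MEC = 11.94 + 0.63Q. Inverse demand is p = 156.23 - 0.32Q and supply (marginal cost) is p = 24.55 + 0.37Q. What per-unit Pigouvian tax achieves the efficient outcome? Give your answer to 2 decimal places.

Social marginal benefit = demand − MEC = 144.29 - 0.95Q.
Set SMB = MC: 144.29 - 0.95Q = 24.55 + 0.37Q → Q* = 90.7121.
The Pigouvian tax equals MEC at Q*: 11.94 + 0.63×90.7121 = 69.0886.

tax = 69.09 per unit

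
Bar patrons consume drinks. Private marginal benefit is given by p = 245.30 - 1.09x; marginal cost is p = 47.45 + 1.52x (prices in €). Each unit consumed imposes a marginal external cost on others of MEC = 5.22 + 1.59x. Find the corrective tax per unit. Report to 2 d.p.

tax = €78.14 per unit

Social marginal benefit = demand − MEC = 240.08 - 2.68x.
Set SMB = MC: 240.08 - 2.68x = 47.45 + 1.52x → x* = 45.8643.
The Pigouvian tax equals MEC at x*: 5.22 + 1.59×45.8643 = 78.1442.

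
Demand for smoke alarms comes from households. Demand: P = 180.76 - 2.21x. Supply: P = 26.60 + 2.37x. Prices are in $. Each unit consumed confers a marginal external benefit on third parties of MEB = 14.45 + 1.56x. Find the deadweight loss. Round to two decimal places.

Market equilibrium (private): 26.60 + 2.37x = 180.76 - 2.21x → x_m = 33.6594.
Social marginal benefit = demand + MEB = 195.21 - 0.65x.
Set SMB = MC: 195.21 - 0.65x = 26.60 + 2.37x → x* = 55.8311.
Between x* and x_m the wedge SMB − MC runs linearly from 0 to MEB(x_m), so the loss is a triangle.
DWL = ½ × 22.1717 × 66.9586 = 742.2930.

DWL = $742.29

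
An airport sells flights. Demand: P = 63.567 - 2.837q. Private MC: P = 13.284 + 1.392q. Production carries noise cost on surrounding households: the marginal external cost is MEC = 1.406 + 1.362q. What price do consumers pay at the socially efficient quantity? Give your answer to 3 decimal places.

Social marginal cost = private MC + MEC = 14.690 + 2.754q.
Set SMC = demand: 14.690 + 2.754q = 63.567 - 2.837q → q* = 8.7421.
Consumer price on the demand curve at q*: 63.567 − 2.837×8.7421 = 38.7657.

P = 38.766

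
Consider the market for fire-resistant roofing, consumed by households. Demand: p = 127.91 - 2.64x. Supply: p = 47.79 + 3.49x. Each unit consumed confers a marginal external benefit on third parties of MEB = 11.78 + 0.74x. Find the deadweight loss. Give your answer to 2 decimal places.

Market equilibrium (private): 47.79 + 3.49x = 127.91 - 2.64x → x_m = 13.0701.
Social marginal benefit = demand + MEB = 139.69 - 1.90x.
Set SMB = MC: 139.69 - 1.90x = 47.79 + 3.49x → x* = 17.0501.
The welfare-loss triangle has base |x_m − x*| and height MEB(x_m) (the vertical gap between SMB and MC is zero at x* and MEB at x_m).
DWL = ½ × 3.9800 × 21.4519 = 42.6893.

DWL = 42.69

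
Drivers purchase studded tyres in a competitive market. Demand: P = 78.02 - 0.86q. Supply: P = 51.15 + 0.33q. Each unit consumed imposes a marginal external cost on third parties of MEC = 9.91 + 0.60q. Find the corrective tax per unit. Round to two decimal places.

tax = 15.59 per unit

Social marginal benefit = demand − MEC = 68.11 - 1.46q.
Set SMB = MC: 68.11 - 1.46q = 51.15 + 0.33q → q* = 9.4749.
The Pigouvian tax equals MEC at q*: 9.91 + 0.60×9.4749 = 15.5949.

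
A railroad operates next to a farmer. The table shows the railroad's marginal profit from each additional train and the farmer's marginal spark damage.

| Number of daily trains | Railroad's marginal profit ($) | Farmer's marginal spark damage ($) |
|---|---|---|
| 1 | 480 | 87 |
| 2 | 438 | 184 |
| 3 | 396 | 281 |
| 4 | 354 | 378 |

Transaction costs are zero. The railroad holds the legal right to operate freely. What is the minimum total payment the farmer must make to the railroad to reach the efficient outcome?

$354

Left alone the railroad would choose level 4 (marginal profit stays positive).
Efficient level: k* = 3 (marginal profit ≥ marginal spark damage through 3).
The farmer must at least cover the railroad's forgone profit from cutting 4→3: 354 = 354.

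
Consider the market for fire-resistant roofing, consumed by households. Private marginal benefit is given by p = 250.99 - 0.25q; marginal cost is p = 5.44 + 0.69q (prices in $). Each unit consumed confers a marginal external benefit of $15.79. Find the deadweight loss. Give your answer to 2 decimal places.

Market equilibrium (private): 5.44 + 0.69q = 250.99 - 0.25q → q_m = 261.2234.
Social marginal benefit = demand + MEB = 266.78 - 0.25q.
Set SMB = MC: 266.78 - 0.25q = 5.44 + 0.69q → q* = 278.0213.
The welfare-loss triangle has base |q_m − q*| and height MEB(q_m) (the vertical gap between SMB and MC is zero at q* and MEB at q_m).
DWL = ½ × 16.7979 × 15.7900 = 132.6194.

DWL = $132.62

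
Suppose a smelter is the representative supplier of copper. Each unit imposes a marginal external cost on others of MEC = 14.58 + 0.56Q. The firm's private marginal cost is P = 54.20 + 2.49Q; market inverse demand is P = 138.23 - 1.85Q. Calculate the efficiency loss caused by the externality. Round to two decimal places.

DWL = 65.95

Market equilibrium (private): 54.20 + 2.49Q = 138.23 - 1.85Q → Q_m = 19.3618.
Social marginal cost = private MC + MEC = 68.78 + 3.05Q.
Set SMC = demand: 68.78 + 3.05Q = 138.23 - 1.85Q → Q* = 14.1735.
Height of the DWL triangle at Q_m is SMC(Q_m) − demand(Q_m) = MEC(Q_m) = 25.4226.
DWL = ½ × 5.1883 × 25.4226 = 65.9500.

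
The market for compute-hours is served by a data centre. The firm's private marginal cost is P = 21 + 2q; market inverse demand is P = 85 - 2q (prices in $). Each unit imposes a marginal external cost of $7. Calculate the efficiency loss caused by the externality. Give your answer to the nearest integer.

DWL = $6

Market equilibrium (private): 21 + 2q = 85 - 2q → q_m = 16.0000.
Social marginal cost = private MC + MEC = 28 + 2q.
Set SMC = demand: 28 + 2q = 85 - 2q → q* = 14.2500.
The welfare-loss triangle has base |q_m − q*| and height MEC(q_m) (the vertical gap between SMC and demand is zero at q* and MEC at q_m).
DWL = ½ × 1.7500 × 7.0000 = 6.1250.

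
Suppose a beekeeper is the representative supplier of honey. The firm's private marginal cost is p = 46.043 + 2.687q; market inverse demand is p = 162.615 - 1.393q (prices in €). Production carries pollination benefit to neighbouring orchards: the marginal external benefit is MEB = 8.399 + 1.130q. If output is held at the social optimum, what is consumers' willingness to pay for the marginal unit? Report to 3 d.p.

P = €103.603

Social marginal cost = private MC − MEB = 37.644 + 1.557q.
Set SMC = demand: 37.644 + 1.557q = 162.615 - 1.393q → q* = 42.3631.
Consumer price on the demand curve at q*: 162.615 − 1.393×42.3631 = 103.6032.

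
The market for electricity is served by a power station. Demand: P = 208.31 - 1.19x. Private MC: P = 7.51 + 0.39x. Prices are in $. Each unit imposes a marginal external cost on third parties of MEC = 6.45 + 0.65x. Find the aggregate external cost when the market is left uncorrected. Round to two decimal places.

Market equilibrium (private): 7.51 + 0.39x = 208.31 - 1.19x → x_m = 127.0886.
Total external cost = ∫₀^{x_m} (6.45 + 0.65x) dx = 6.45×127.0886 + ½×0.65×127.0886² = 6068.9630.

$6068.96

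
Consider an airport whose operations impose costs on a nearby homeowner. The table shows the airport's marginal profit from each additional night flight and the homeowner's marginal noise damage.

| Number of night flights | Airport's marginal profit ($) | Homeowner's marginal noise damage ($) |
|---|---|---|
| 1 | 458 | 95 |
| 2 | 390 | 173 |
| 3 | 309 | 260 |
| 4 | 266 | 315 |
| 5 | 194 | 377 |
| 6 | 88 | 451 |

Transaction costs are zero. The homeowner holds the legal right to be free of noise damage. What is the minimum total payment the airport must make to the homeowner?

Efficient level: marginal profit ≥ marginal noise damage through level 3, so k* = 3.
With the homeowner holding the right, the airport must at least compensate total damage at k*: 95 + 173 + 260 = 528.

$528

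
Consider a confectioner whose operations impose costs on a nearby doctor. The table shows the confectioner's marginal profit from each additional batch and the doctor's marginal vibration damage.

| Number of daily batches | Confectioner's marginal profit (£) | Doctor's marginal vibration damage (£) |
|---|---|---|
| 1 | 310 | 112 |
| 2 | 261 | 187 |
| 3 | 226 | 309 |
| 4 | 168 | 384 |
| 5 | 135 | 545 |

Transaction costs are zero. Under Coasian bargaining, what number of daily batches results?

Bargaining reaches the level where marginal profit last exceeds marginal vibration damage.
That holds through level 2 (261 ≥ 187) but not at 3 (226 < 309).

2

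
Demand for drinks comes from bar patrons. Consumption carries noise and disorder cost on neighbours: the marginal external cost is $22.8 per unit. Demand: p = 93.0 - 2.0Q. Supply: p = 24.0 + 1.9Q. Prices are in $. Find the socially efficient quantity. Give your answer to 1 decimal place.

Social marginal benefit = demand − MEC = 70.2 - 2.0Q.
Set SMB = MC: 70.2 - 2.0Q = 24.0 + 1.9Q → Q* = 11.8462.

Q* = 11.8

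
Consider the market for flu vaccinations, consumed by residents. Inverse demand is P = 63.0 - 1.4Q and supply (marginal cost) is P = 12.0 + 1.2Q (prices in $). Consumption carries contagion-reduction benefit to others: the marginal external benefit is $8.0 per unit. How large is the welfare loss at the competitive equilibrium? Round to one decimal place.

Market equilibrium (private): 12.0 + 1.2Q = 63.0 - 1.4Q → Q_m = 19.6154.
Social marginal benefit = demand + MEB = 71.0 - 1.4Q.
Set SMB = MC: 71.0 - 1.4Q = 12.0 + 1.2Q → Q* = 22.6923.
Height of the DWL triangle at Q_m is SMB(Q_m) − MC(Q_m) = MEB(Q_m) = 8.0000.
DWL = ½ × 3.0769 × 8.0000 = 12.3076.

DWL = $12.3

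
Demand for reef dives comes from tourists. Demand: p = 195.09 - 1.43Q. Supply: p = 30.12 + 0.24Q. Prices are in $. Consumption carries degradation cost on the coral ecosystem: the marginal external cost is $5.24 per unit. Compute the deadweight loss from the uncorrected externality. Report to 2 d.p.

DWL = $8.22

Market equilibrium (private): 30.12 + 0.24Q = 195.09 - 1.43Q → Q_m = 98.7844.
Social marginal benefit = demand − MEC = 189.85 - 1.43Q.
Set SMB = MC: 189.85 - 1.43Q = 30.12 + 0.24Q → Q* = 95.6467.
The loss is the area between SMB and MC from Q* to Q_m; with linear curves that's a triangle of height MEC(Q_m).
DWL = ½ × 3.1377 × 5.2400 = 8.2208.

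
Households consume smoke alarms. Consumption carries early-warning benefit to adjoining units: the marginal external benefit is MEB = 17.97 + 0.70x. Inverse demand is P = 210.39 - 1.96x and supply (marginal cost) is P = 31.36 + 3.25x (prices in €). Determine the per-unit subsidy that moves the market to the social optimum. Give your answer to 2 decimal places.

Social marginal benefit = demand + MEB = 228.36 - 1.26x.
Set SMB = MC: 228.36 - 1.26x = 31.36 + 3.25x → x* = 43.6807.
The Pigouvian subsidy equals MEB at x*: 17.97 + 0.70×43.6807 = 48.5465.

subsidy = €48.55 per unit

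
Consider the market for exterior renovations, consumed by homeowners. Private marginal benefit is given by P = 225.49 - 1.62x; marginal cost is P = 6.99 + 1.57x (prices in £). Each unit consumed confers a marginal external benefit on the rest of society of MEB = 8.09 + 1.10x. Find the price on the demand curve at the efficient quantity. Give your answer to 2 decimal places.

P = £49.86

Social marginal benefit = demand + MEB = 233.58 - 0.52x.
Set SMB = MC: 233.58 - 0.52x = 6.99 + 1.57x → x* = 108.4163.
Consumer price on the demand curve at x*: 225.49 − 1.62×108.4163 = 49.8556.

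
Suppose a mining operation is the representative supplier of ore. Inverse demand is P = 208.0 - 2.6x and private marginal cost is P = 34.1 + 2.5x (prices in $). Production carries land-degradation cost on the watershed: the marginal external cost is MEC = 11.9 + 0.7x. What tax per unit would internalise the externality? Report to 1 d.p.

tax = $31.5 per unit

Social marginal cost = private MC + MEC = 46.0 + 3.2x.
Set SMC = demand: 46.0 + 3.2x = 208.0 - 2.6x → x* = 27.9310.
The Pigouvian tax equals MEC at x*: 11.9 + 0.7×27.9310 = 31.4517.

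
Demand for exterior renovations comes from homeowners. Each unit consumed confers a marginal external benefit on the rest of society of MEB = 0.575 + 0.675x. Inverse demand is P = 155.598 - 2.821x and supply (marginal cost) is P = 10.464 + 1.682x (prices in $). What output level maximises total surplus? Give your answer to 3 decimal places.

x* = 38.064

Social marginal benefit = demand + MEB = 156.173 - 2.146x.
Set SMB = MC: 156.173 - 2.146x = 10.464 + 1.682x → x* = 38.0640.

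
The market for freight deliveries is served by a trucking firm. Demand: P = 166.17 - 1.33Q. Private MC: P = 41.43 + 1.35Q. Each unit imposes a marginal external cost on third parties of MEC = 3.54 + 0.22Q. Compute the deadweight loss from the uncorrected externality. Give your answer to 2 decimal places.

Market equilibrium (private): 41.43 + 1.35Q = 166.17 - 1.33Q → Q_m = 46.5448.
Social marginal cost = private MC + MEC = 44.97 + 1.57Q.
Set SMC = demand: 44.97 + 1.57Q = 166.17 - 1.33Q → Q* = 41.7931.
The welfare-loss triangle has base |Q_m − Q*| and height MEC(Q_m) (the vertical gap between SMC and demand is zero at Q* and MEC at Q_m).
DWL = ½ × 4.7517 × 13.7799 = 32.7390.

DWL = 32.74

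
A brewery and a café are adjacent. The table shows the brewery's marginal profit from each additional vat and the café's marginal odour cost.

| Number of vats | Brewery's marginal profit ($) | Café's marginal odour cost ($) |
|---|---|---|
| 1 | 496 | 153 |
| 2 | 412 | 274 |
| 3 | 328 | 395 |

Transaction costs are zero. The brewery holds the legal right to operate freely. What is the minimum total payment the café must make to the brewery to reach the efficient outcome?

$328

Left alone the brewery would choose level 3 (marginal profit stays positive).
Efficient level: k* = 2 (marginal profit ≥ marginal odour cost through 2).
The café must at least cover the brewery's forgone profit from cutting 3→2: 328 = 328.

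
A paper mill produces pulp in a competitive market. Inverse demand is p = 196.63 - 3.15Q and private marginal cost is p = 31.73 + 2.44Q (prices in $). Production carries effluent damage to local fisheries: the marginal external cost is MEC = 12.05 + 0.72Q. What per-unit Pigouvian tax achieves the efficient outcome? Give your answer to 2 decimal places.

tax = $29.49 per unit

Social marginal cost = private MC + MEC = 43.78 + 3.16Q.
Set SMC = demand: 43.78 + 3.16Q = 196.63 - 3.15Q → Q* = 24.2235.
The Pigouvian tax equals MEC at Q*: 12.05 + 0.72×24.2235 = 29.4909.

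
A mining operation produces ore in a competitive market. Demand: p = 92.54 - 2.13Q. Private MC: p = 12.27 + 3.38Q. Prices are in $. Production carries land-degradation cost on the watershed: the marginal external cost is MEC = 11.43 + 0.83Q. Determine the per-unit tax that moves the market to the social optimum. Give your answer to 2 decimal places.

Social marginal cost = private MC + MEC = 23.70 + 4.21Q.
Set SMC = demand: 23.70 + 4.21Q = 92.54 - 2.13Q → Q* = 10.8580.
The Pigouvian tax equals MEC at Q*: 11.43 + 0.83×10.8580 = 20.4421.

tax = $20.44 per unit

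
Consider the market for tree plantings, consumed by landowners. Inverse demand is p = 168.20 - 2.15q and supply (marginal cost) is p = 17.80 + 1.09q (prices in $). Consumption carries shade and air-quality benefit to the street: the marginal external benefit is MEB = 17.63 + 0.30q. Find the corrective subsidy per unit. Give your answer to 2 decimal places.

subsidy = $34.78 per unit

Social marginal benefit = demand + MEB = 185.83 - 1.85q.
Set SMB = MC: 185.83 - 1.85q = 17.80 + 1.09q → q* = 57.1531.
The Pigouvian subsidy equals MEB at q*: 17.63 + 0.30×57.1531 = 34.7759.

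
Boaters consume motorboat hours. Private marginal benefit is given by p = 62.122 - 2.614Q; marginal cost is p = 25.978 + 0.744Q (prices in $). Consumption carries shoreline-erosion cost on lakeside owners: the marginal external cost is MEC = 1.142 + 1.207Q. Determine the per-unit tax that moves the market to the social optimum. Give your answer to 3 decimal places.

Social marginal benefit = demand − MEC = 60.980 - 3.821Q.
Set SMB = MC: 60.980 - 3.821Q = 25.978 + 0.744Q → Q* = 7.6675.
The Pigouvian tax equals MEC at Q*: 1.142 + 1.207×7.6675 = 10.3967.

tax = $10.397 per unit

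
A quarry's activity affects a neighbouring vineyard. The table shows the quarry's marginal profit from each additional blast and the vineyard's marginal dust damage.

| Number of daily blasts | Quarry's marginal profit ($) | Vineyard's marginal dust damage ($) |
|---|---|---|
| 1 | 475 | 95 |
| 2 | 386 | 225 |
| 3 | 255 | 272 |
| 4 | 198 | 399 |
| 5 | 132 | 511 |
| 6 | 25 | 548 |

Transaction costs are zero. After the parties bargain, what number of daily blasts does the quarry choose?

Bargaining reaches the level where marginal profit last exceeds marginal dust damage.
That holds through level 2 (386 ≥ 225) but not at 3 (255 < 272).

2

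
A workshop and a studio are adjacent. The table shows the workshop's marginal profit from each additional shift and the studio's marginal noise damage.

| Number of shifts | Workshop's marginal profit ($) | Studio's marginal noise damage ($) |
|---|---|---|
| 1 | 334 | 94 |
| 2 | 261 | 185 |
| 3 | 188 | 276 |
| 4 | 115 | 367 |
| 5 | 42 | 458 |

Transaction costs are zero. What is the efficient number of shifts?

2

Bargaining reaches the level where marginal profit last exceeds marginal noise damage.
That holds through level 2 (261 ≥ 185) but not at 3 (188 < 276).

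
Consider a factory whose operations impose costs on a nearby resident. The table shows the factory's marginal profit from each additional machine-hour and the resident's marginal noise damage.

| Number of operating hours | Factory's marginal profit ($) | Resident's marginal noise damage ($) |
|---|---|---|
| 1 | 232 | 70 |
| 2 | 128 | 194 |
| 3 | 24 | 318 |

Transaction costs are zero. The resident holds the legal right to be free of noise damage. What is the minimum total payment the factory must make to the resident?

Efficient level: marginal profit ≥ marginal noise damage through level 1, so k* = 1.
With the resident holding the right, the factory must at least compensate total damage at k*: 70 = 70.

$70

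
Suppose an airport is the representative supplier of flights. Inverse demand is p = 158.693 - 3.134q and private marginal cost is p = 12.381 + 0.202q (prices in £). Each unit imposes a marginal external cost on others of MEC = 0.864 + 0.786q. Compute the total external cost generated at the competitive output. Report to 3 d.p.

£793.856

Market equilibrium (private): 12.381 + 0.202q = 158.693 - 3.134q → q_m = 43.8585.
Total external cost = ∫₀^{q_m} (0.864 + 0.786q) dq = 0.864×43.8585 + ½×0.786×43.8585² = 793.8560.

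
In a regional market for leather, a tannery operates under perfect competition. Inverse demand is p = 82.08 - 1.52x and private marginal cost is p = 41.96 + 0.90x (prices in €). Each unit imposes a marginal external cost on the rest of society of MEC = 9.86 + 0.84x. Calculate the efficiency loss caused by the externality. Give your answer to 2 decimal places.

Market equilibrium (private): 41.96 + 0.90x = 82.08 - 1.52x → x_m = 16.5785.
Social marginal cost = private MC + MEC = 51.82 + 1.74x.
Set SMC = demand: 51.82 + 1.74x = 82.08 - 1.52x → x* = 9.2822.
Between x* and x_m the wedge SMC − demand runs linearly from 0 to MEC(x_m), so the loss is a triangle.
DWL = ½ × 7.2963 × 23.7860 = 86.7749.

DWL = €86.77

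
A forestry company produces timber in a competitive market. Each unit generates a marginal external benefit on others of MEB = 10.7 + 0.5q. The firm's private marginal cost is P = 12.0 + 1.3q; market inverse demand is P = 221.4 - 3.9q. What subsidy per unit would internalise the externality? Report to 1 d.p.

subsidy = 34.1 per unit

Social marginal cost = private MC − MEB = 1.3 + 0.8q.
Set SMC = demand: 1.3 + 0.8q = 221.4 - 3.9q → q* = 46.8298.
The Pigouvian subsidy equals MEB at q*: 10.7 + 0.5×46.8298 = 34.1149.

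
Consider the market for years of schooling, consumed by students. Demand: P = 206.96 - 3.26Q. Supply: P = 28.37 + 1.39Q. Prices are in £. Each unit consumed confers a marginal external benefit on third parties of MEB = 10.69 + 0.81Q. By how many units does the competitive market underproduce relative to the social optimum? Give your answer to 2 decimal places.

Market equilibrium (private): 28.37 + 1.39Q = 206.96 - 3.26Q → Q_m = 38.4065.
Social marginal benefit = demand + MEB = 217.65 - 2.45Q.
Set SMB = MC: 217.65 - 2.45Q = 28.37 + 1.39Q → Q* = 49.2917.
Gap = |38.4065 − 49.2917| = 10.8852.

10.89 units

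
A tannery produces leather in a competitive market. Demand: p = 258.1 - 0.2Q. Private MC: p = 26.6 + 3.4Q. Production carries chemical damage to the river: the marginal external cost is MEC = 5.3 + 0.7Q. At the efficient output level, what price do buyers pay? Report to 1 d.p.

P = 247.6

Social marginal cost = private MC + MEC = 31.9 + 4.1Q.
Set SMC = demand: 31.9 + 4.1Q = 258.1 - 0.2Q → Q* = 52.6047.
Consumer price on the demand curve at Q*: 258.1 − 0.2×52.6047 = 247.5791.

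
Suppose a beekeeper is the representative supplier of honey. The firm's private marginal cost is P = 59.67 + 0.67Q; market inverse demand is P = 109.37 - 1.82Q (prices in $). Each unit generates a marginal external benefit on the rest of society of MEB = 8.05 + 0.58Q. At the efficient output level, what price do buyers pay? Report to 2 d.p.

Social marginal cost = private MC − MEB = 51.62 + 0.09Q.
Set SMC = demand: 51.62 + 0.09Q = 109.37 - 1.82Q → Q* = 30.2356.
Consumer price on the demand curve at Q*: 109.37 − 1.82×30.2356 = 54.3412.

P = $54.34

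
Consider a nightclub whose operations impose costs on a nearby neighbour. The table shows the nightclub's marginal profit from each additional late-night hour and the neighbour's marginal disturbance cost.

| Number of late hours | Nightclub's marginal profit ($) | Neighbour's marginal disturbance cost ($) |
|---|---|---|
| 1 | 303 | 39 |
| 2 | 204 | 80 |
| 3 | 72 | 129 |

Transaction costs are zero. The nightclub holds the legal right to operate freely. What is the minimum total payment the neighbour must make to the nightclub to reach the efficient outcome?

Left alone the nightclub would choose level 3 (marginal profit stays positive).
Efficient level: k* = 2 (marginal profit ≥ marginal disturbance cost through 2).
The neighbour must at least cover the nightclub's forgone profit from cutting 3→2: 72 = 72.

$72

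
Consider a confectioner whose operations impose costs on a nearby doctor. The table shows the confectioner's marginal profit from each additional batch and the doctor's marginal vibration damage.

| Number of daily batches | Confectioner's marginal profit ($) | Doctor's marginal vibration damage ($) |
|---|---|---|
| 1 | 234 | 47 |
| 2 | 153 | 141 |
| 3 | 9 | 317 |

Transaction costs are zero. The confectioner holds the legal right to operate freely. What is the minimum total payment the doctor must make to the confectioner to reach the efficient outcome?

$9

Left alone the confectioner would choose level 3 (marginal profit stays positive).
Efficient level: k* = 2 (marginal profit ≥ marginal vibration damage through 2).
The doctor must at least cover the confectioner's forgone profit from cutting 3→2: 9 = 9.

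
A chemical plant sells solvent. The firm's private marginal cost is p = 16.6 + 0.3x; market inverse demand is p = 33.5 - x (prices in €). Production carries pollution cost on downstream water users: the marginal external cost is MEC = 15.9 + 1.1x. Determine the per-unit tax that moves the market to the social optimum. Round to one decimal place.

tax = €16.4 per unit

Social marginal cost = private MC + MEC = 32.5 + 1.4x.
Set SMC = demand: 32.5 + 1.4x = 33.5 - x → x* = 0.4167.
The Pigouvian tax equals MEC at x*: 15.9 + 1.1×0.4167 = 16.3584.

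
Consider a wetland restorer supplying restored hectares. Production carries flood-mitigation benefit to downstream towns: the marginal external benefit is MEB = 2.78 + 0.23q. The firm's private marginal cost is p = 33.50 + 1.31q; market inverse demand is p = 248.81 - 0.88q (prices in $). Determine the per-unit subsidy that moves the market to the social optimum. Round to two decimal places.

subsidy = $28.37 per unit

Social marginal cost = private MC − MEB = 30.72 + 1.08q.
Set SMC = demand: 30.72 + 1.08q = 248.81 - 0.88q → q* = 111.2704.
The Pigouvian subsidy equals MEB at q*: 2.78 + 0.23×111.2704 = 28.3722.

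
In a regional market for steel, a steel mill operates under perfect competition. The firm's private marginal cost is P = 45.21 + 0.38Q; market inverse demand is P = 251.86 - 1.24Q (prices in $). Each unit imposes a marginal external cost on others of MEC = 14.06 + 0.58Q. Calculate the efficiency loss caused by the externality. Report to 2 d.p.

Market equilibrium (private): 45.21 + 0.38Q = 251.86 - 1.24Q → Q_m = 127.5617.
Social marginal cost = private MC + MEC = 59.27 + 0.96Q.
Set SMC = demand: 59.27 + 0.96Q = 251.86 - 1.24Q → Q* = 87.5409.
The welfare-loss triangle has base |Q_m − Q*| and height MEC(Q_m) (the vertical gap between SMC and demand is zero at Q* and MEC at Q_m).
DWL = ½ × 40.0208 × 88.0458 = 1761.8317.

DWL = $1761.83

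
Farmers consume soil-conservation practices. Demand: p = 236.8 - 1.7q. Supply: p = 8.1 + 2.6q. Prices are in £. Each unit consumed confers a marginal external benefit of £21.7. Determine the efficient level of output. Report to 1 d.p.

q* = 58.2

Social marginal benefit = demand + MEB = 258.5 - 1.7q.
Set SMB = MC: 258.5 - 1.7q = 8.1 + 2.6q → q* = 58.2326.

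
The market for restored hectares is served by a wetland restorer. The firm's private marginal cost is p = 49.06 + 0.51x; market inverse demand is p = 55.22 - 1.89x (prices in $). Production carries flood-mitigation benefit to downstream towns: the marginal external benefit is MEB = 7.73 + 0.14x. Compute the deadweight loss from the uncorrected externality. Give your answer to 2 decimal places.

DWL = $14.48

Market equilibrium (private): 49.06 + 0.51x = 55.22 - 1.89x → x_m = 2.5667.
Social marginal cost = private MC − MEB = 41.33 + 0.37x.
Set SMC = demand: 41.33 + 0.37x = 55.22 - 1.89x → x* = 6.1460.
The loss is the area between SMC and demand from x* to x_m; with linear curves that's a triangle of height MEB(x_m).
DWL = ½ × 3.5793 × 8.0893 = 14.4770.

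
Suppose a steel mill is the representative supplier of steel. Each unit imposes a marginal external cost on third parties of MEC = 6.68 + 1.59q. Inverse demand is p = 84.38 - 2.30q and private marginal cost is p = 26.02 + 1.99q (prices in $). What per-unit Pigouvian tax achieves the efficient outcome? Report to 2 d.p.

Social marginal cost = private MC + MEC = 32.70 + 3.58q.
Set SMC = demand: 32.70 + 3.58q = 84.38 - 2.30q → q* = 8.7891.
The Pigouvian tax equals MEC at q*: 6.68 + 1.59×8.7891 = 20.6547.

tax = $20.65 per unit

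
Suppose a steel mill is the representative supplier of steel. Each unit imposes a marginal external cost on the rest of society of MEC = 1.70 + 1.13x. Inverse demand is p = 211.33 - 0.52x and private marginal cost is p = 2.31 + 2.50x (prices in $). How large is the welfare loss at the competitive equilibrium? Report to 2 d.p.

Market equilibrium (private): 2.31 + 2.50x = 211.33 - 0.52x → x_m = 69.2119.
Social marginal cost = private MC + MEC = 4.01 + 3.63x.
Set SMC = demand: 4.01 + 3.63x = 211.33 - 0.52x → x* = 49.9566.
Height of the DWL triangle at x_m is SMC(x_m) − demand(x_m) = MEC(x_m) = 79.9095.
DWL = ½ × 19.2553 × 79.9095 = 769.3407.

DWL = $769.34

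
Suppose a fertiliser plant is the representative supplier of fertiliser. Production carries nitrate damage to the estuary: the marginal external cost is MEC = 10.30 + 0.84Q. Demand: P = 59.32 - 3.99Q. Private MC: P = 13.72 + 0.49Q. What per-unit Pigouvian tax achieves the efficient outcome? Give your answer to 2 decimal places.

tax = 15.87 per unit

Social marginal cost = private MC + MEC = 24.02 + 1.33Q.
Set SMC = demand: 24.02 + 1.33Q = 59.32 - 3.99Q → Q* = 6.6353.
The Pigouvian tax equals MEC at Q*: 10.30 + 0.84×6.6353 = 15.8737.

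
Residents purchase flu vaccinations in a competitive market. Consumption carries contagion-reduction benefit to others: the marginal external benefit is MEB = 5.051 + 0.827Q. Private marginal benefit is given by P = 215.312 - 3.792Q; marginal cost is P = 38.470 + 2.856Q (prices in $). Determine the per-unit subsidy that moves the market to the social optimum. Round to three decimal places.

Social marginal benefit = demand + MEB = 220.363 - 2.965Q.
Set SMB = MC: 220.363 - 2.965Q = 38.470 + 2.856Q → Q* = 31.2477.
The Pigouvian subsidy equals MEB at Q*: 5.051 + 0.827×31.2477 = 30.8928.

subsidy = $30.893 per unit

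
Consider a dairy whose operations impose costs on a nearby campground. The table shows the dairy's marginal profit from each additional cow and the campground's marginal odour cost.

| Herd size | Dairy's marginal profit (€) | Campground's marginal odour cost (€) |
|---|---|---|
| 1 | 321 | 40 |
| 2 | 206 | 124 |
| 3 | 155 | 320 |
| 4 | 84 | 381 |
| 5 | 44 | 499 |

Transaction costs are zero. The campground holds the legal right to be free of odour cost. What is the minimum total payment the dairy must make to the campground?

Efficient level: marginal profit ≥ marginal odour cost through level 2, so k* = 2.
With the campground holding the right, the dairy must at least compensate total damage at k*: 40 + 124 = 164.

€164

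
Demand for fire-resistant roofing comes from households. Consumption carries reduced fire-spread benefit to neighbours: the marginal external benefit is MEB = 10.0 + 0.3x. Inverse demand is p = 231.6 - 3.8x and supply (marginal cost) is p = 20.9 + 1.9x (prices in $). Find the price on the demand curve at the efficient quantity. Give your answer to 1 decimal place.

Social marginal benefit = demand + MEB = 241.6 - 3.5x.
Set SMB = MC: 241.6 - 3.5x = 20.9 + 1.9x → x* = 40.8704.
Consumer price on the demand curve at x*: 231.6 − 3.8×40.8704 = 76.2925.

P = $76.3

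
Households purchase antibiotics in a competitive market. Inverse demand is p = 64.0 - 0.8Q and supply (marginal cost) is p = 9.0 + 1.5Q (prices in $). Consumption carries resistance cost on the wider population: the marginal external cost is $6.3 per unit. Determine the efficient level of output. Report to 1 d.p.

Social marginal benefit = demand − MEC = 57.7 - 0.8Q.
Set SMB = MC: 57.7 - 0.8Q = 9.0 + 1.5Q → Q* = 21.1739.

Q* = 21.2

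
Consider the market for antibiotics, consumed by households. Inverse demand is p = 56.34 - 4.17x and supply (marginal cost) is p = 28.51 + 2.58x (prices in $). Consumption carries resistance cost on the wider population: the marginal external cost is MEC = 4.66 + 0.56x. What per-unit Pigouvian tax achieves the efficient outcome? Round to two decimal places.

Social marginal benefit = demand − MEC = 51.68 - 4.73x.
Set SMB = MC: 51.68 - 4.73x = 28.51 + 2.58x → x* = 3.1696.
The Pigouvian tax equals MEC at x*: 4.66 + 0.56×3.1696 = 6.4350.

tax = $6.43 per unit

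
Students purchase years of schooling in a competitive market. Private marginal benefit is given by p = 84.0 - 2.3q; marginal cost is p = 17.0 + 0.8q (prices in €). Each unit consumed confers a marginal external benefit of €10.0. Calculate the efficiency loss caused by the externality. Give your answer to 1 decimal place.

Market equilibrium (private): 17.0 + 0.8q = 84.0 - 2.3q → q_m = 21.6129.
Social marginal benefit = demand + MEB = 94.0 - 2.3q.
Set SMB = MC: 94.0 - 2.3q = 17.0 + 0.8q → q* = 24.8387.
Between q* and q_m the wedge SMB − MC runs linearly from 0 to MEB(q_m), so the loss is a triangle.
DWL = ½ × 3.2258 × 10.0000 = 16.1290.

DWL = €16.1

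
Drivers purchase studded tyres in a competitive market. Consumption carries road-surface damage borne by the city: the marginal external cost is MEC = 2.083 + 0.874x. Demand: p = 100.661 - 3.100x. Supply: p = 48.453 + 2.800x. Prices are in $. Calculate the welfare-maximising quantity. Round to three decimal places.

x* = 7.400

Social marginal benefit = demand − MEC = 98.578 - 3.974x.
Set SMB = MC: 98.578 - 3.974x = 48.453 + 2.800x → x* = 7.3996.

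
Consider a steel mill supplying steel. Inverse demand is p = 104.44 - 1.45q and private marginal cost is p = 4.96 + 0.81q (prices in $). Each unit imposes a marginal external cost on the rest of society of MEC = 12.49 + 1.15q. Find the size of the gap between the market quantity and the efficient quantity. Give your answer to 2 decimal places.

18.51 units

Market equilibrium (private): 4.96 + 0.81q = 104.44 - 1.45q → q_m = 44.0177.
Social marginal cost = private MC + MEC = 17.45 + 1.96q.
Set SMC = demand: 17.45 + 1.96q = 104.44 - 1.45q → q* = 25.5103.
Gap = |44.0177 − 25.5103| = 18.5074.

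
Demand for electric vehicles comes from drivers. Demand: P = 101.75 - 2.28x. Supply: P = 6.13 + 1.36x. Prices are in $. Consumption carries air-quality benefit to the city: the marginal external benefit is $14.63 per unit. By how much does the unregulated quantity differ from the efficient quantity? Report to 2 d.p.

4.02 units

Market equilibrium (private): 6.13 + 1.36x = 101.75 - 2.28x → x_m = 26.2692.
Social marginal benefit = demand + MEB = 116.38 - 2.28x.
Set SMB = MC: 116.38 - 2.28x = 6.13 + 1.36x → x* = 30.2885.
Gap = |26.2692 − 30.2885| = 4.0193.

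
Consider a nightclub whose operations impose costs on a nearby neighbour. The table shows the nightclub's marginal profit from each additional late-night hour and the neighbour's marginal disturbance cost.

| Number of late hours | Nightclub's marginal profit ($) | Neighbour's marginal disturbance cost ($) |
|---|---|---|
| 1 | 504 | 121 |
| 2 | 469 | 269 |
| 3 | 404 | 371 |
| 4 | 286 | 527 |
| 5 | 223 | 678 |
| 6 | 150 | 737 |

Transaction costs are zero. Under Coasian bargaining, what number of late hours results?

3

Bargaining reaches the level where marginal profit last exceeds marginal disturbance cost.
That holds through level 3 (404 ≥ 371) but not at 4 (286 < 527).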